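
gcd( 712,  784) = 8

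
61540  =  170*362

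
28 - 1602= - 1574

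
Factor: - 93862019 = -827^1*113497^1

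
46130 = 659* 70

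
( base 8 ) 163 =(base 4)1303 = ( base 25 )4f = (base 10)115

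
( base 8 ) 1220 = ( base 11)547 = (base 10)656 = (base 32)KG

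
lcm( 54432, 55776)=4517856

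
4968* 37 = 183816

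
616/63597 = 616/63597= 0.01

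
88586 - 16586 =72000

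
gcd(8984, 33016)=8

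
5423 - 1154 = 4269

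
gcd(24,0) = 24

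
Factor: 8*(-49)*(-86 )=2^4*7^2*43^1=33712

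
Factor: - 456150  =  -2^1*3^1*5^2*3041^1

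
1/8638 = 1/8638 = 0.00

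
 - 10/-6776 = 5/3388 = 0.00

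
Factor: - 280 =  - 2^3 *5^1* 7^1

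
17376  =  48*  362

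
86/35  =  86/35 = 2.46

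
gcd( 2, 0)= 2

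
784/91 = 8 + 8/13 = 8.62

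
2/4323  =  2/4323 = 0.00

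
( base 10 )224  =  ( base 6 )1012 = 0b11100000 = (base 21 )ae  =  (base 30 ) 7e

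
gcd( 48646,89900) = 2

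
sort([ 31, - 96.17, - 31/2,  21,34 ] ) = [ - 96.17 , - 31/2, 21, 31,34]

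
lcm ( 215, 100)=4300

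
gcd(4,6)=2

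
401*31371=12579771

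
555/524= 555/524= 1.06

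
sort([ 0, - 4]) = [ - 4,0] 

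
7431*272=2021232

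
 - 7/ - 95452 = 1/13636=0.00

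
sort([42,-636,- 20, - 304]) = [ - 636, -304,- 20,42 ]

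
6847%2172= 331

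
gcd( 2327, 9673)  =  1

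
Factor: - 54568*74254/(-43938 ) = 2025946136/21969=2^3*3^(-2)*19^1*137^1*271^1*359^1*2441^(-1)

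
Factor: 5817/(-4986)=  - 2^( - 1) * 3^ ( - 1)*7^1 = -7/6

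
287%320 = 287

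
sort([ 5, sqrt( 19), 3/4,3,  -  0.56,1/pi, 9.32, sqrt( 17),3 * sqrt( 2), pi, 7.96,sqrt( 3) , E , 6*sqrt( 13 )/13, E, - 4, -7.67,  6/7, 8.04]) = [ - 7.67,- 4, -0.56,  1/pi, 3/4,6/7,  6*sqrt( 13)/13,sqrt( 3), E, E,  3, pi,  sqrt (17), 3*sqrt( 2 ),sqrt(19 ),5,7.96 , 8.04,9.32]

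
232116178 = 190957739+41158439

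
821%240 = 101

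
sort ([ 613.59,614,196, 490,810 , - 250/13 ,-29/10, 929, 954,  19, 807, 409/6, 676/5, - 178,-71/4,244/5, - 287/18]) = [-178, - 250/13, - 71/4,- 287/18, - 29/10, 19, 244/5,  409/6, 676/5,196, 490,613.59 , 614 , 807,810, 929, 954]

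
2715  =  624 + 2091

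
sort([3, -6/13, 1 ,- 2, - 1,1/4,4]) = [ - 2 , - 1, - 6/13 , 1/4, 1,  3, 4]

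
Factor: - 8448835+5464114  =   - 3^1*994907^1 = - 2984721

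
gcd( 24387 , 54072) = 3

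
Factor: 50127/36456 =11/8=2^( - 3)*11^1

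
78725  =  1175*67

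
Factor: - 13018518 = -2^1*3^2*131^1*5521^1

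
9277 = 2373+6904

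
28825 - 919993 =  - 891168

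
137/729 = 137/729=0.19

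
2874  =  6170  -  3296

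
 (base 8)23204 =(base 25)fja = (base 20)14D0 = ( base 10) 9860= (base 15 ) 2dc5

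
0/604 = 0  =  0.00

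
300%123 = 54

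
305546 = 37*8258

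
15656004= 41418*378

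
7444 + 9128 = 16572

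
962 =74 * 13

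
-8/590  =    -  4/295=- 0.01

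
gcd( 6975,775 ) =775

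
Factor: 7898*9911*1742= 136358669876 = 2^2*11^2*13^1*17^1 *53^1*67^1*359^1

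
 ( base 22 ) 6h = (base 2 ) 10010101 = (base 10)149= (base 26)5J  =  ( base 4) 2111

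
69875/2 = 34937+1/2=34937.50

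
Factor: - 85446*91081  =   - 2^1*3^2 *47^1*101^1*91081^1  =  - 7782507126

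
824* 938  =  772912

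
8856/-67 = -8856/67 = - 132.18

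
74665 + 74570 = 149235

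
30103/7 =30103/7=4300.43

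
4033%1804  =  425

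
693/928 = 693/928=0.75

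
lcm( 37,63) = 2331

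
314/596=157/298  =  0.53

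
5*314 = 1570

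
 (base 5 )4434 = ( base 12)437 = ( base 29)la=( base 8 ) 1153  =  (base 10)619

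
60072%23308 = 13456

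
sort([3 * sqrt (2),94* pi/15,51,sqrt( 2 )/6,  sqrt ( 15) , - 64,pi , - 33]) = [ - 64,- 33, sqrt( 2) /6, pi,sqrt(15)  ,  3*sqrt( 2), 94*pi/15,51] 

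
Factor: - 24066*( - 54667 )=2^1*3^2*7^1*191^1*54667^1 = 1315616022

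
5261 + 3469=8730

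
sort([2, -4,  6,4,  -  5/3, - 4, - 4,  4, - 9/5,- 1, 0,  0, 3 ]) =[-4, - 4,-4,- 9/5, - 5/3, - 1,  0, 0, 2,  3,4, 4, 6]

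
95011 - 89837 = 5174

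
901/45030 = 901/45030 = 0.02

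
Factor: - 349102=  - 2^1*13^1*29^1*463^1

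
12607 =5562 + 7045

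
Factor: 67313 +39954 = 107267 = 67^1*1601^1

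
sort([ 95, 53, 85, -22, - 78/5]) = [ - 22, - 78/5, 53,85,95]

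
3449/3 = 3449/3 = 1149.67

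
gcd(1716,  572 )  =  572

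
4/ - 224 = - 1/56 = -  0.02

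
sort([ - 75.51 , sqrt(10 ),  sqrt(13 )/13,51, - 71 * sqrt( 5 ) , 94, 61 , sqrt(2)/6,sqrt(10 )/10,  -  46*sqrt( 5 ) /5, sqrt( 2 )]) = [-71*sqrt ( 5 ) , - 75.51,-46*sqrt( 5 ) /5, sqrt( 2) /6 , sqrt(13 )/13,sqrt( 10 ) /10,sqrt( 2),sqrt( 10 ), 51, 61,  94 ]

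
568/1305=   568/1305 = 0.44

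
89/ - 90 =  -89/90 = - 0.99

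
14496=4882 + 9614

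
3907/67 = 3907/67=58.31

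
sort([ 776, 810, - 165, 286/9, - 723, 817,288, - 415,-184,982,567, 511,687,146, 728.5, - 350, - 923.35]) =[ - 923.35, -723, - 415 , - 350, - 184, - 165,286/9,146,288,511, 567,687, 728.5,  776 , 810, 817,982] 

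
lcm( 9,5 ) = 45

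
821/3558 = 821/3558 = 0.23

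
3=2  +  1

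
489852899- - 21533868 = 511386767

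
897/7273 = 897/7273 = 0.12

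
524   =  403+121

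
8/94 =4/47=0.09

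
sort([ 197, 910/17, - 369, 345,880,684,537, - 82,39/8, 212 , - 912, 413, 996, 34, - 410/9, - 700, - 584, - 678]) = [ - 912, - 700, - 678, -584, - 369, -82, - 410/9,39/8, 34, 910/17, 197,212, 345,413,  537, 684, 880, 996] 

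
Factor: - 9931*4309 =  - 31^1* 139^1*9931^1 = - 42792679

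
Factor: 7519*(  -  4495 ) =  - 5^1 *29^1 * 31^1 * 73^1*103^1 = -33797905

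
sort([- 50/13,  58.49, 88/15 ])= [ - 50/13,88/15,58.49]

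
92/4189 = 92/4189 = 0.02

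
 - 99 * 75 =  - 7425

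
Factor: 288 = 2^5*3^2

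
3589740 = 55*65268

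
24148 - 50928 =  - 26780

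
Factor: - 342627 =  - 3^1*19^1*6011^1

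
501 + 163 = 664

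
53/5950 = 53/5950 = 0.01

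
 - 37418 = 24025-61443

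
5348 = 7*764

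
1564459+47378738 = 48943197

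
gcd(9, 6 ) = 3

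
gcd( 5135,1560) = 65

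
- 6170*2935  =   - 18108950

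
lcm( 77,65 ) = 5005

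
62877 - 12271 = 50606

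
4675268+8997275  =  13672543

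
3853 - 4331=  - 478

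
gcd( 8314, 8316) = 2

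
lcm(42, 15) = 210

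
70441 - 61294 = 9147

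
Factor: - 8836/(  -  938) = 4418/469 = 2^1*7^(-1 ) * 47^2 * 67^( - 1)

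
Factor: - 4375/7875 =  - 3^( - 2)*5^1= - 5/9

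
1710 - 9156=-7446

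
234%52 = 26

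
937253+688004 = 1625257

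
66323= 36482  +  29841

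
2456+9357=11813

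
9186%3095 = 2996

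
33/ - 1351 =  - 33/1351 = -  0.02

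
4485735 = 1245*3603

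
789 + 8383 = 9172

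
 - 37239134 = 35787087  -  73026221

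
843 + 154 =997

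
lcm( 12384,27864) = 111456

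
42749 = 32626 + 10123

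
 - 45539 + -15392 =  - 60931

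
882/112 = 63/8 = 7.88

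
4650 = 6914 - 2264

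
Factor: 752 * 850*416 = 2^10 * 5^2*13^1 * 17^1 * 47^1 = 265907200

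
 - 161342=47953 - 209295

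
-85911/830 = -85911/830= -103.51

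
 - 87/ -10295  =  3/355 = 0.01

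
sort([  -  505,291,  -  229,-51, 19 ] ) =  [ - 505 , - 229, - 51, 19, 291 ] 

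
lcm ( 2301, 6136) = 18408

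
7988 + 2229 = 10217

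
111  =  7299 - 7188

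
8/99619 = 8/99619 = 0.00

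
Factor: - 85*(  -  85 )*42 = 2^1 * 3^1*5^2*7^1*17^2 = 303450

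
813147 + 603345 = 1416492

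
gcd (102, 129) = 3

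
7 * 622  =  4354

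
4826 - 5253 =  - 427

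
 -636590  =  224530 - 861120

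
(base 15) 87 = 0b1111111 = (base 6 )331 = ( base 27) 4j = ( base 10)127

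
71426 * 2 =142852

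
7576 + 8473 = 16049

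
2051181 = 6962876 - 4911695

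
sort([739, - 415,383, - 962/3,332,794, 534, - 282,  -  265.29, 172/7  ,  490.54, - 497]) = [ - 497, - 415,  -  962/3, - 282,  -  265.29, 172/7,332,383, 490.54,534 , 739, 794] 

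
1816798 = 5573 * 326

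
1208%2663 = 1208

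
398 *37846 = 15062708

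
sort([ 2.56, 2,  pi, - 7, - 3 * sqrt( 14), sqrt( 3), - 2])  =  [  -  3*sqrt( 14), - 7, - 2,sqrt( 3 ), 2,2.56,pi ] 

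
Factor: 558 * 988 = 551304 = 2^3*3^2*13^1 *19^1*31^1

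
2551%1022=507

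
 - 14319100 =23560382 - 37879482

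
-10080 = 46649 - 56729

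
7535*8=60280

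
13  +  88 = 101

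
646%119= 51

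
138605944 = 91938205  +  46667739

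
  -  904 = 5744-6648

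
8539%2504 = 1027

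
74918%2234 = 1196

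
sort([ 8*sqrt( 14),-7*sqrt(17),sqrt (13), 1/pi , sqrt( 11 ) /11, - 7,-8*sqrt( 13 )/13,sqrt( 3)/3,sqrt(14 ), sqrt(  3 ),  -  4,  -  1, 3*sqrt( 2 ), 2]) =[ - 7*sqrt( 17 ), - 7, - 4, - 8*sqrt(13 ) /13,-1,  sqrt( 11 )/11,1/pi,sqrt( 3 )/3, sqrt( 3 ), 2, sqrt(13), sqrt( 14 ), 3*sqrt( 2 ),  8*sqrt( 14 )]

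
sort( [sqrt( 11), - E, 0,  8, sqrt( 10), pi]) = [-E, 0, pi, sqrt(10 ),  sqrt ( 11), 8 ] 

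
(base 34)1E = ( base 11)44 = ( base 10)48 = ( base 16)30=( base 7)66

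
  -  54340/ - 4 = 13585/1=13585.00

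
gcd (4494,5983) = 1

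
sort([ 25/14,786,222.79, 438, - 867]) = [ - 867, 25/14, 222.79,438,786]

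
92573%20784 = 9437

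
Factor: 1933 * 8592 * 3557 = 2^4*3^1 * 179^1*1933^1 *3557^1 = 59075851152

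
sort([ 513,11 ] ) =[ 11, 513]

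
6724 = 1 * 6724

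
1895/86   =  22 + 3/86 = 22.03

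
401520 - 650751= - 249231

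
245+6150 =6395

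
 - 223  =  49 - 272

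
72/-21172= - 18/5293 = - 0.00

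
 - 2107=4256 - 6363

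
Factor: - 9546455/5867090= - 1909291/1173418  =  - 2^( - 1 )*19^1 *37^( - 1) * 101^ ( - 1) * 157^(  -  1)*317^2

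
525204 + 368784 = 893988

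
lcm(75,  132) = 3300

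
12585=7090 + 5495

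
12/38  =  6/19 = 0.32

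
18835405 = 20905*901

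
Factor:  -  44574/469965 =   -  46/485 = -  2^1*5^( - 1)*23^1*97^(-1)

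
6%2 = 0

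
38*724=27512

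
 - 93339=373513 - 466852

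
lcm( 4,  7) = 28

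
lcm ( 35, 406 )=2030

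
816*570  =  465120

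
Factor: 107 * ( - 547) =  - 58529 = -107^1 * 547^1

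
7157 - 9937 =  - 2780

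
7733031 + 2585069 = 10318100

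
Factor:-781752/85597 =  - 2^3*3^1*32573^1*85597^(  -  1)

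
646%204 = 34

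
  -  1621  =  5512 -7133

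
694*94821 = 65805774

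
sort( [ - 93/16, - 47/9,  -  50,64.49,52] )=[-50, - 93/16, - 47/9, 52,64.49]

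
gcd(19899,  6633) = 6633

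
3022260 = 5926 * 510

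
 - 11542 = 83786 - 95328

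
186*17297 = 3217242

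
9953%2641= 2030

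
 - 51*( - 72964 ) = 3721164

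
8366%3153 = 2060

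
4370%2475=1895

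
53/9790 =53/9790 = 0.01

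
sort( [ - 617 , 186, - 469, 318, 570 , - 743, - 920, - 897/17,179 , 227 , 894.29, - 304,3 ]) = [ - 920, - 743, - 617, - 469, - 304, - 897/17  ,  3,179, 186, 227,318 , 570, 894.29 ] 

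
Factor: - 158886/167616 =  -2^( -5)*3^(-1 )*7^1*13^1 = -91/96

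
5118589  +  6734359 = 11852948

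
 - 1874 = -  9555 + 7681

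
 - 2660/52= - 665/13  =  - 51.15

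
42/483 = 2/23=0.09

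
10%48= 10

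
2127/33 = 709/11 = 64.45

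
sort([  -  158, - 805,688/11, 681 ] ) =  [ - 805,-158,688/11, 681]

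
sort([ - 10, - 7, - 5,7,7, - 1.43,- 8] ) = [ - 10,- 8, - 7, - 5,  -  1.43 , 7, 7]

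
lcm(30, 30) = 30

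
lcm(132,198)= 396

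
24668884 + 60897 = 24729781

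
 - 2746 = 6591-9337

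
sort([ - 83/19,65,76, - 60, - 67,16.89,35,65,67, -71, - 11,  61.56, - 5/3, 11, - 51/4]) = [ - 71, - 67, - 60,  -  51/4, - 11, - 83/19, - 5/3, 11,16.89,35,61.56,65, 65,67,76 ] 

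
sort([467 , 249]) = [ 249,467]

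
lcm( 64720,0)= 0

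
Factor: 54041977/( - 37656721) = -11^1*41^1*119827^1*37656721^( - 1 )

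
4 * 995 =3980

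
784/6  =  130 + 2/3 =130.67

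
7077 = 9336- 2259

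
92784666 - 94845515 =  - 2060849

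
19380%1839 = 990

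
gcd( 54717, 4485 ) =897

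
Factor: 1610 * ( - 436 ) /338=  - 350980/169 = - 2^2*5^1 * 7^1*13^(- 2)*23^1*109^1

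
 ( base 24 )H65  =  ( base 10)9941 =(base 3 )111122012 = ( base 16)26d5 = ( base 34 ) 8kd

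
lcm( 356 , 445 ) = 1780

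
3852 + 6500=10352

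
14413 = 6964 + 7449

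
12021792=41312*291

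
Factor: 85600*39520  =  3382912000  =  2^10*5^3* 13^1*19^1 * 107^1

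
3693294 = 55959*66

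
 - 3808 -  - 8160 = 4352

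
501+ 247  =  748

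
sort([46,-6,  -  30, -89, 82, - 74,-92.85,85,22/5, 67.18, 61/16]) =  [-92.85, - 89,- 74 , - 30,-6, 61/16, 22/5,  46, 67.18, 82, 85 ]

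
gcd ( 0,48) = 48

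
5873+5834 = 11707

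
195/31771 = 195/31771 = 0.01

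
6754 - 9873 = - 3119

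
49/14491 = 49/14491 = 0.00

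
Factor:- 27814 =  - 2^1  *  13907^1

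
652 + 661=1313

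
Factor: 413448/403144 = 321/313 = 3^1 * 107^1 * 313^( - 1 )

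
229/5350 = 229/5350 = 0.04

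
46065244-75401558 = - 29336314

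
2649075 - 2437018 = 212057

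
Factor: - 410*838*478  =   - 164231240 = - 2^3*5^1*41^1*239^1 * 419^1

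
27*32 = 864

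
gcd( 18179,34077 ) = 1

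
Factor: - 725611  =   - 17^1*42683^1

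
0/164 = 0 = 0.00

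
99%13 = 8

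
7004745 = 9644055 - 2639310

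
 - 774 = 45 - 819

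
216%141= 75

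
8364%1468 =1024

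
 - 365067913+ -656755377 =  - 1021823290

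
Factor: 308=2^2*7^1*11^1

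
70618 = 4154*17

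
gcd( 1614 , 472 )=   2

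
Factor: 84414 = 2^1*3^1*11^1 * 1279^1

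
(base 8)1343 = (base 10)739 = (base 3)1000101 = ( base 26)12b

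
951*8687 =8261337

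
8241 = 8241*1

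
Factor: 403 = 13^1*31^1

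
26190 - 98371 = -72181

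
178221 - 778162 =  - 599941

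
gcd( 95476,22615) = 1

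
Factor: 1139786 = 2^1 *569893^1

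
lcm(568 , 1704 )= 1704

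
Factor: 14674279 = 14674279^1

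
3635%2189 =1446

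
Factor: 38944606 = 2^1*19472303^1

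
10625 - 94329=  -  83704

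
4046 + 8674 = 12720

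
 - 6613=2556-9169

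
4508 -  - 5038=9546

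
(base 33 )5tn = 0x1919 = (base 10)6425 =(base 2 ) 1100100011001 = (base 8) 14431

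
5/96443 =5/96443 = 0.00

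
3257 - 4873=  - 1616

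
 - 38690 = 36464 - 75154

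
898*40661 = 36513578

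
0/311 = 0 = 0.00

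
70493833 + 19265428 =89759261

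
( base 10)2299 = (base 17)7G4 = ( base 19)670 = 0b100011111011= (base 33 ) 23m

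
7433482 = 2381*3122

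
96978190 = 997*97270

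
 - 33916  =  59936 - 93852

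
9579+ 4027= 13606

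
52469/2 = 52469/2 = 26234.50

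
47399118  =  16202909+31196209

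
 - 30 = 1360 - 1390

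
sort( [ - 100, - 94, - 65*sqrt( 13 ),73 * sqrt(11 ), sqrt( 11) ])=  [ - 65*sqrt (13), - 100, - 94, sqrt( 11), 73*sqrt(11)]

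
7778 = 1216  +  6562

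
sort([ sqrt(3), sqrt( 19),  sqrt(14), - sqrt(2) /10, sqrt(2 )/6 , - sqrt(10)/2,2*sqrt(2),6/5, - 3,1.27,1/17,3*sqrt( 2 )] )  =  [ - 3,-sqrt( 10)/2, - sqrt(2 )/10,1/17, sqrt( 2) /6,6/5,1.27,sqrt(3 ),2*sqrt(2), sqrt( 14 ),3*sqrt( 2),  sqrt(19)] 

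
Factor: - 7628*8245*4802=-2^3*5^1*7^4 * 17^1 *97^1*1907^1=- 302011513720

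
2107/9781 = 2107/9781 = 0.22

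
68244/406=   34122/203 = 168.09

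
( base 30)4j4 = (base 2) 1000001001110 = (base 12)24ba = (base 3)12201121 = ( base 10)4174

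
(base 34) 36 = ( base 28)3o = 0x6c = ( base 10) 108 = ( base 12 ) 90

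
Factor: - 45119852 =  - 2^2*11279963^1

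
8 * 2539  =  20312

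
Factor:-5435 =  - 5^1*1087^1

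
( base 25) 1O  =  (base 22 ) 25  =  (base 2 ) 110001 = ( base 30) 1J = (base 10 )49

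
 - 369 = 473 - 842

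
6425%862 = 391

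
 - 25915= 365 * ( - 71)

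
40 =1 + 39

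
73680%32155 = 9370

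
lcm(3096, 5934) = 71208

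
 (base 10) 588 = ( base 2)1001001100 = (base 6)2420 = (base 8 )1114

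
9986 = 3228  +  6758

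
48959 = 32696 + 16263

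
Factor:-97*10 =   -  2^1 * 5^1*97^1 = - 970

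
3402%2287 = 1115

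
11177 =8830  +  2347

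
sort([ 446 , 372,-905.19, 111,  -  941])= [ - 941,-905.19, 111 , 372,446] 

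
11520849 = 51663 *223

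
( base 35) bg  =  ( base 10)401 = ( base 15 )1bb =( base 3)112212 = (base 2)110010001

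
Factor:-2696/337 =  - 8 = - 2^3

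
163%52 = 7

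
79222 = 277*286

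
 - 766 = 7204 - 7970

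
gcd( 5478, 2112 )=66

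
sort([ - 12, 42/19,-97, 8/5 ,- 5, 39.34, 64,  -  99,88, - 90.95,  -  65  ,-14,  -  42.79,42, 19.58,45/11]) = [-99 , - 97,-90.95, - 65, - 42.79, - 14  , - 12, - 5,8/5 , 42/19,45/11, 19.58,39.34, 42, 64, 88]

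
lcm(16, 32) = 32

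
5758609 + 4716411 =10475020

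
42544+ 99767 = 142311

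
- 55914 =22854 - 78768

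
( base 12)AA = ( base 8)202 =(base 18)74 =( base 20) 6a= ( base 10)130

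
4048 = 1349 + 2699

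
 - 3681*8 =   -  29448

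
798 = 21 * 38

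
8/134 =4/67= 0.06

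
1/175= 1/175 =0.01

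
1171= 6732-5561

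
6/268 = 3/134 =0.02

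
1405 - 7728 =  - 6323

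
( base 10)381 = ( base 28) DH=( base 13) 234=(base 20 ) J1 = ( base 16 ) 17d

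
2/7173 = 2/7173 = 0.00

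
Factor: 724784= 2^4*97^1*467^1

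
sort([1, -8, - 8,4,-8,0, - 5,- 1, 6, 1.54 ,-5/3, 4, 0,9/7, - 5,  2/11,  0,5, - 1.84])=[-8, - 8, - 8, - 5, - 5 , - 1.84, - 5/3, - 1,0,0,0,2/11, 1, 9/7,1.54,  4,4, 5,6]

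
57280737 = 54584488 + 2696249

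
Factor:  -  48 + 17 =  - 31^1 = - 31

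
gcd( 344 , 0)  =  344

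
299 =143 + 156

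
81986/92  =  891+7/46 = 891.15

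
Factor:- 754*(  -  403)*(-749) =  - 2^1*7^1 * 13^2*29^1 * 31^1*107^1=- 227592638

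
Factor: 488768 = 2^6*7^1*1091^1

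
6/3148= 3/1574  =  0.00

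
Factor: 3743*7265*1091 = 5^1*19^1*197^1 * 1091^1*1453^1 = 29667448445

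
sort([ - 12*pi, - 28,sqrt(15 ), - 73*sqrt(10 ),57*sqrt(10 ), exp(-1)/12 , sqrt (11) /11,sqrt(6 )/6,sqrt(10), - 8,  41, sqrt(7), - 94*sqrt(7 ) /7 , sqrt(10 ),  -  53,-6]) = [ - 73* sqrt(10), - 53,-12*pi, - 94*sqrt( 7 )/7, - 28,-8, - 6,exp( - 1) /12,sqrt( 11)/11, sqrt(6)/6,sqrt(7),sqrt( 10), sqrt( 10 ),sqrt(15 ), 41,57*sqrt(10)]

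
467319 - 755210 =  - 287891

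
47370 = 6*7895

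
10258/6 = 1709+2/3=1709.67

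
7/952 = 1/136 = 0.01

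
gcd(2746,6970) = 2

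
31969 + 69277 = 101246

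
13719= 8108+5611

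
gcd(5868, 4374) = 18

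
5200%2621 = 2579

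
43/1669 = 43/1669 = 0.03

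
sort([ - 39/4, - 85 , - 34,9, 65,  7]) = [ - 85, -34, - 39/4,  7,9,65 ]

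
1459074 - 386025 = 1073049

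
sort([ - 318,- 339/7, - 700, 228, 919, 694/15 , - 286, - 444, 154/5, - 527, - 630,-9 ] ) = [-700 , - 630, - 527,-444 , - 318, - 286, - 339/7, - 9, 154/5 , 694/15,228, 919] 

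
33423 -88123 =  - 54700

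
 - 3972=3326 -7298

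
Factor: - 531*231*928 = -113829408 = - 2^5*3^3*7^1*11^1*29^1*59^1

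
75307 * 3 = 225921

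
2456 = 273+2183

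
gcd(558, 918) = 18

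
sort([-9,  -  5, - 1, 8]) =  [-9 ,- 5,  -  1,8]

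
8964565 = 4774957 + 4189608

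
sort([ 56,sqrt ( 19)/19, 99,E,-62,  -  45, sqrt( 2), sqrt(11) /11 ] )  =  [ - 62, - 45 , sqrt(19 ) /19, sqrt( 11 )/11 , sqrt( 2),E , 56, 99 ] 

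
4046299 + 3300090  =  7346389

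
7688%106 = 56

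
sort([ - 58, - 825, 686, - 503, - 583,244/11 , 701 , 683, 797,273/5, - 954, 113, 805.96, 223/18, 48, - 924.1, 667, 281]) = [-954, - 924.1, - 825,-583, - 503,-58, 223/18, 244/11 , 48, 273/5,113, 281, 667,683, 686, 701, 797 , 805.96]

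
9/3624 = 3/1208 = 0.00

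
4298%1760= 778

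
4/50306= 2/25153=0.00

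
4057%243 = 169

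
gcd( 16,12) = 4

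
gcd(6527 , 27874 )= 1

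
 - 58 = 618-676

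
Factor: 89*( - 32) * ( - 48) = 136704 = 2^9*3^1 * 89^1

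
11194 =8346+2848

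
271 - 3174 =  - 2903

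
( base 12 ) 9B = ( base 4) 1313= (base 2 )1110111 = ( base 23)54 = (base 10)119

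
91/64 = 1 + 27/64  =  1.42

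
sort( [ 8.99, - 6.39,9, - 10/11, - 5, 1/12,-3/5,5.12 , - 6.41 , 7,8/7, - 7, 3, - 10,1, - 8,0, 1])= [ - 10, - 8,-7, - 6.41,-6.39,-5, - 10/11 , - 3/5, 0,1/12, 1, 1,  8/7, 3, 5.12,  7, 8.99, 9 ] 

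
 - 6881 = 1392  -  8273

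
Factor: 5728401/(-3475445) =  - 3^4 *5^ ( - 1 )* 7^1*10103^1*695089^( - 1 )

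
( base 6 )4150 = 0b1110100010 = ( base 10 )930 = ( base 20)26a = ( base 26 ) 19K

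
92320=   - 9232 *( - 10) 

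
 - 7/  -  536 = 7/536= 0.01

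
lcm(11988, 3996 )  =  11988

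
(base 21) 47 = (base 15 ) 61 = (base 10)91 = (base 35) 2l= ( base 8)133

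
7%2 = 1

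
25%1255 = 25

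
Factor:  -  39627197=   -  41^1*269^1*3593^1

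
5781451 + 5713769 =11495220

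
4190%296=46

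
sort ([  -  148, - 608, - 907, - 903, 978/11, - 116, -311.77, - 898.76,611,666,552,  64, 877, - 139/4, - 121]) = [  -  907, - 903,- 898.76, - 608, - 311.77, - 148, - 121, - 116, - 139/4, 64,978/11,552,611,666,877 ] 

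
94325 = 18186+76139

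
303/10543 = 303/10543 = 0.03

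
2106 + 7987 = 10093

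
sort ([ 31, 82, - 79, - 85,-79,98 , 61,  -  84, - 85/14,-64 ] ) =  [ - 85 , - 84, - 79, - 79, - 64, - 85/14, 31 , 61, 82,  98 ]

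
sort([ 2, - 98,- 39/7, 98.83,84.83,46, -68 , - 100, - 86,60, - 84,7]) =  [  -  100, - 98, - 86,  -  84, - 68, - 39/7,2,7,46,  60, 84.83,98.83]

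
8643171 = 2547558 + 6095613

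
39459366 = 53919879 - 14460513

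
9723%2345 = 343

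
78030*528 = 41199840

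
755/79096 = 755/79096 = 0.01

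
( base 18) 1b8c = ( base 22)jg4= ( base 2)10010101010000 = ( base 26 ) e3a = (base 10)9552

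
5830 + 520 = 6350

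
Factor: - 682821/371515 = - 3^2 * 5^( - 1) * 67^(-1)*1109^ (  -  1)*75869^1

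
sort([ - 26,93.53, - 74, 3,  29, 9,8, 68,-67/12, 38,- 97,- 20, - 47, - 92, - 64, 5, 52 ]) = [ - 97,-92, - 74,- 64,- 47, - 26 , -20, - 67/12,3, 5,  8, 9,29, 38,52,68,  93.53 ] 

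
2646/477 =294/53 = 5.55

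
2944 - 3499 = -555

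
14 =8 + 6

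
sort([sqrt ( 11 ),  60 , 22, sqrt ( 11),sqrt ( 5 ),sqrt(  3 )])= [sqrt( 3 ) , sqrt( 5), sqrt( 11),sqrt( 11),22,60]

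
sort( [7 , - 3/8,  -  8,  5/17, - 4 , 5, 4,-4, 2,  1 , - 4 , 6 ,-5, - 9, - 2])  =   [  -  9, - 8, -5, -4 , - 4, - 4,  -  2 , - 3/8,  5/17, 1,2, 4, 5,6,7 ] 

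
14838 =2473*6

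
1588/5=1588/5 = 317.60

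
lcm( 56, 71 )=3976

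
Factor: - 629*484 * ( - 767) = 233502412 = 2^2*11^2*13^1*17^1* 37^1*59^1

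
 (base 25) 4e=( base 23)4m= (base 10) 114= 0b1110010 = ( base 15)79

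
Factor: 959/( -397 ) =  - 7^1*137^1*397^( - 1 ) 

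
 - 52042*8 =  - 416336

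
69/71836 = 69/71836 = 0.00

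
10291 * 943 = 9704413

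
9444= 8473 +971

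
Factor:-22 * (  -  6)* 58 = 7656= 2^3*3^1*11^1* 29^1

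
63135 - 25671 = 37464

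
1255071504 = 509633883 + 745437621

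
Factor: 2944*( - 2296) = -2^10*7^1*23^1*41^1 = - 6759424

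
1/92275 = 1/92275 = 0.00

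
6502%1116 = 922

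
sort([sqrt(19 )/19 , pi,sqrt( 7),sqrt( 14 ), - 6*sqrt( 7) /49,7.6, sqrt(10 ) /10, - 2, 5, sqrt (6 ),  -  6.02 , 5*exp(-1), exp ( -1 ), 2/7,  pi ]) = [ - 6.02, - 2, - 6*sqrt(7 )/49 , sqrt( 19)/19,2/7 , sqrt( 10 )/10, exp( - 1), 5*exp( - 1) , sqrt(6 ),sqrt(7),pi, pi,sqrt(14) , 5, 7.6] 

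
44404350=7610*5835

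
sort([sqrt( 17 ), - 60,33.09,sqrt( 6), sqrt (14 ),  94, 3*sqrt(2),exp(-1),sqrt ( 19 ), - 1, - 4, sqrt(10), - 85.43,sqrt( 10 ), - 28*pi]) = [-28*pi, - 85.43, - 60, - 4,-1, exp( -1) , sqrt( 6), sqrt( 10 ), sqrt(10 ),  sqrt (14 ),sqrt (17 ), 3*sqrt(2 ),  sqrt( 19),33.09,94]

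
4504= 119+4385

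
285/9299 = 285/9299= 0.03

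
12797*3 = 38391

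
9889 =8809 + 1080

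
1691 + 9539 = 11230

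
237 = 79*3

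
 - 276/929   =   - 276/929 = - 0.30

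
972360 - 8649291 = -7676931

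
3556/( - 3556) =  - 1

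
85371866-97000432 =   -  11628566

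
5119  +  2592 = 7711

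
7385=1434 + 5951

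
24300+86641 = 110941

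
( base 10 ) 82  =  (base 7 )145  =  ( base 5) 312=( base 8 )122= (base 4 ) 1102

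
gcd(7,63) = 7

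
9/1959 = 3/653=0.00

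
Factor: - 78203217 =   -  3^1*26067739^1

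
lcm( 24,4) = 24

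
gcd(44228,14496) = 4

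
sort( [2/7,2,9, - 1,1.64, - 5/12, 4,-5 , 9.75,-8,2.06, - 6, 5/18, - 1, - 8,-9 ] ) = [  -  9, - 8,-8, - 6,-5, - 1, - 1, - 5/12,5/18, 2/7, 1.64, 2,  2.06,4,9 , 9.75]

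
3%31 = 3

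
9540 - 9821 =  - 281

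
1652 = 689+963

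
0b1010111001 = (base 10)697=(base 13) 418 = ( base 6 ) 3121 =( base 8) 1271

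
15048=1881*8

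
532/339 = 1 + 193/339 = 1.57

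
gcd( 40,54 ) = 2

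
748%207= 127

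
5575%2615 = 345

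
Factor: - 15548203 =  - 11^1 * 521^1 * 2713^1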